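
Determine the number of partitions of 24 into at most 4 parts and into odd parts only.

29

There are too many to list fully; the first 12 (by largest part) are:
23+1
21+3
21+1+1+1
19+5
19+3+1+1
17+7
17+5+1+1
17+3+3+1
15+9
15+7+1+1
15+5+3+1
15+3+3+3
…and 17 more, for 29 total.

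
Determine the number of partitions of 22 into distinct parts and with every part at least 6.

The partitions of 22 that satisfy the conditions:
22
16, 6
15, 7
14, 8
13, 9
12, 10
9, 7, 6
That's 7 in total.

7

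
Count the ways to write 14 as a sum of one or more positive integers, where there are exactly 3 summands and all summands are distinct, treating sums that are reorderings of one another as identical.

10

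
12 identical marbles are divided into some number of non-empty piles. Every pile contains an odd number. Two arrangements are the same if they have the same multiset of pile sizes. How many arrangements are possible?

The partitions of 12 that satisfy the conditions:
1,11
3,9
1,1,1,9
5,7
1,1,3,7
1,1,1,1,1,7
1,1,5,5
1,3,3,5
1,1,1,1,3,5
1,1,1,1,1,1,1,5
3,3,3,3
1,1,1,3,3,3
1,1,1,1,1,1,3,3
1,1,1,1,1,1,1,1,1,3
1,1,1,1,1,1,1,1,1,1,1,1

15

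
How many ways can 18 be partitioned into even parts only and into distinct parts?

8

Enumerating:
18
16, 2
14, 4
12, 6
12, 4, 2
10, 8
10, 6, 2
8, 6, 4
Counting gives 8.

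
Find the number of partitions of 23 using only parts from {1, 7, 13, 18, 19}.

Listing the qualifying partitions of 23:
19 + 1 + 1 + 1 + 1
18 + 1 + 1 + 1 + 1 + 1
13 + 7 + 1 + 1 + 1
13 + 1 + 1 + 1 + 1 + 1 + 1 + 1 + 1 + 1 + 1
7 + 7 + 7 + 1 + 1
7 + 7 + 1 + 1 + 1 + 1 + 1 + 1 + 1 + 1 + 1
7 + 1 + 1 + 1 + 1 + 1 + 1 + 1 + 1 + 1 + 1 + 1 + 1 + 1 + 1 + 1 + 1
1 + 1 + 1 + 1 + 1 + 1 + 1 + 1 + 1 + 1 + 1 + 1 + 1 + 1 + 1 + 1 + 1 + 1 + 1 + 1 + 1 + 1 + 1

8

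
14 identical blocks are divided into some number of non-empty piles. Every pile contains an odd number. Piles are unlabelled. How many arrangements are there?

Listing the qualifying partitions of 14:
13, 1
11, 3
11, 1, 1, 1
9, 5
9, 3, 1, 1
9, 1, 1, 1, 1, 1
7, 7
7, 5, 1, 1
7, 3, 3, 1
7, 3, 1, 1, 1, 1
7, 1, 1, 1, 1, 1, 1, 1
5, 5, 3, 1
5, 5, 1, 1, 1, 1
5, 3, 3, 3
5, 3, 3, 1, 1, 1
5, 3, 1, 1, 1, 1, 1, 1
5, 1, 1, 1, 1, 1, 1, 1, 1, 1
3, 3, 3, 3, 1, 1
3, 3, 3, 1, 1, 1, 1, 1
3, 3, 1, 1, 1, 1, 1, 1, 1, 1
3, 1, 1, 1, 1, 1, 1, 1, 1, 1, 1, 1
1, 1, 1, 1, 1, 1, 1, 1, 1, 1, 1, 1, 1, 1

22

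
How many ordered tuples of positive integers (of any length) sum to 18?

131072

There are 17 gaps and each independently is a cut or not, giving 2^17 = 131072.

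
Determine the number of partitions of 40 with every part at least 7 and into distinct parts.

There are too many to list fully; the first 12 (by largest part) are:
40
33 + 7
32 + 8
31 + 9
30 + 10
29 + 11
28 + 12
27 + 13
26 + 14
25 + 15
25 + 8 + 7
24 + 16
…and 41 more, for 53 total.

53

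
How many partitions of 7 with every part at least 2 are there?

Enumerating:
7
5, 2
4, 3
3, 2, 2
Counting gives 4.

4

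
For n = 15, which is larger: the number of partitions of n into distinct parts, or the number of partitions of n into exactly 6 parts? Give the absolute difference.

1

Partitions of 15 into distinct parts: 27.
Partitions of 15 into exactly 6 parts: 26.
|27 − 26| = 1.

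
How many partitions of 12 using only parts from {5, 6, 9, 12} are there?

They are:
12
6,6
That's 2 in total.

2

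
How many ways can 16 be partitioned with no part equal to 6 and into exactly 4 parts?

26

There are too many to list fully; the first 12 (by largest part) are:
13+1+1+1
12+2+1+1
11+3+1+1
11+2+2+1
10+4+1+1
10+3+2+1
10+2+2+2
9+5+1+1
9+4+2+1
9+3+3+1
9+3+2+2
8+5+2+1
…and 14 more, for 26 total.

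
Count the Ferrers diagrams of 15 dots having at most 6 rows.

Direct enumeration gives 110 partitions.

110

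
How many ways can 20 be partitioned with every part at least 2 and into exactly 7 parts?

11

They are:
8 + 2 + 2 + 2 + 2 + 2 + 2
7 + 3 + 2 + 2 + 2 + 2 + 2
6 + 4 + 2 + 2 + 2 + 2 + 2
6 + 3 + 3 + 2 + 2 + 2 + 2
5 + 5 + 2 + 2 + 2 + 2 + 2
5 + 4 + 3 + 2 + 2 + 2 + 2
5 + 3 + 3 + 3 + 2 + 2 + 2
4 + 4 + 4 + 2 + 2 + 2 + 2
4 + 4 + 3 + 3 + 2 + 2 + 2
4 + 3 + 3 + 3 + 3 + 2 + 2
3 + 3 + 3 + 3 + 3 + 3 + 2
Counting gives 11.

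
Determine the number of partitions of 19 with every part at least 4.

The partitions of 19 that satisfy the conditions:
19
15+4
14+5
13+6
12+7
11+8
11+4+4
10+9
10+5+4
9+6+4
9+5+5
8+7+4
8+6+5
7+7+5
7+6+6
7+4+4+4
6+5+4+4
5+5+5+4

18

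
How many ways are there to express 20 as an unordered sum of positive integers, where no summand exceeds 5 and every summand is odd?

20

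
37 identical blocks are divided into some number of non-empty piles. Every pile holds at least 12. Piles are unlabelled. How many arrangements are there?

9

Listing the qualifying partitions of 37:
37
25,12
24,13
23,14
22,15
21,16
20,17
19,18
13,12,12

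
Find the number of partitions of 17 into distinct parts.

A partial list (first 12 by largest part):
17
1, 16
2, 15
3, 14
1, 2, 14
4, 13
1, 3, 13
5, 12
1, 4, 12
2, 3, 12
6, 11
1, 5, 11
…and 26 more, for 38 total.

38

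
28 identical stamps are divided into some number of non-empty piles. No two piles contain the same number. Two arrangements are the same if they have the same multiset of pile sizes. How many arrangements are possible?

Counting exhaustively, 222 partitions satisfy the conditions.

222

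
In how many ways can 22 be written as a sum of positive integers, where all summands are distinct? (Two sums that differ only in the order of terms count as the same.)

89

A full systematic count gives 89.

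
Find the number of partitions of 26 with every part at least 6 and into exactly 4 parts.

2

The partitions of 26 that satisfy the conditions:
6,6,6,8
6,6,7,7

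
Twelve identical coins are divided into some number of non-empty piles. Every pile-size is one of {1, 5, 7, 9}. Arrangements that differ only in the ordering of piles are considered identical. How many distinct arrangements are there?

6

They are:
1, 1, 1, 9
5, 7
1, 1, 1, 1, 1, 7
1, 1, 5, 5
1, 1, 1, 1, 1, 1, 1, 5
1, 1, 1, 1, 1, 1, 1, 1, 1, 1, 1, 1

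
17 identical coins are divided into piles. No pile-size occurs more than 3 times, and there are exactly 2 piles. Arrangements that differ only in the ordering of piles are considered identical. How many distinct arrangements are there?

Listing the qualifying partitions of 17:
16,1
15,2
14,3
13,4
12,5
11,6
10,7
9,8
Counting gives 8.

8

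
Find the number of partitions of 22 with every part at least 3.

A full systematic count gives 73.

73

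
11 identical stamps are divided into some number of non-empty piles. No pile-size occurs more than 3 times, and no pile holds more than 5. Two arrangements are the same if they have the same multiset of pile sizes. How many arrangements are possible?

Listing the qualifying partitions of 11:
5, 5, 1
5, 4, 2
5, 4, 1, 1
5, 3, 3
5, 3, 2, 1
5, 3, 1, 1, 1
5, 2, 2, 2
5, 2, 2, 1, 1
4, 4, 3
4, 4, 2, 1
4, 4, 1, 1, 1
4, 3, 3, 1
4, 3, 2, 2
4, 3, 2, 1, 1
4, 2, 2, 2, 1
4, 2, 2, 1, 1, 1
3, 3, 3, 2
3, 3, 3, 1, 1
3, 3, 2, 2, 1
3, 3, 2, 1, 1, 1
3, 2, 2, 2, 1, 1
That's 21 in total.

21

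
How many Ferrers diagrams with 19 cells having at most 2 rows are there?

10

Listing the qualifying partitions of 19:
19
18, 1
17, 2
16, 3
15, 4
14, 5
13, 6
12, 7
11, 8
10, 9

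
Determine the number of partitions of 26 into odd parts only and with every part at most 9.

Counting exhaustively, 91 partitions satisfy the conditions.

91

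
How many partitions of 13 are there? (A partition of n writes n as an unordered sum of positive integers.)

101

There are 101 such partitions.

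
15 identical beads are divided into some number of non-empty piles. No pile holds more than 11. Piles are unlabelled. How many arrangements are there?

169

Direct enumeration gives 169 partitions.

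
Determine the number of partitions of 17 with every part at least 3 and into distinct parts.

12

Listing the qualifying partitions of 17:
17
14+3
13+4
12+5
11+6
10+7
10+4+3
9+8
9+5+3
8+6+3
8+5+4
7+6+4
Counting gives 12.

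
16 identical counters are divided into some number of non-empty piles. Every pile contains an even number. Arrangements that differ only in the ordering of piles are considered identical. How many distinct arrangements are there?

22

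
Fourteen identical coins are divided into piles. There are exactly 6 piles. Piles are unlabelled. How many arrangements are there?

20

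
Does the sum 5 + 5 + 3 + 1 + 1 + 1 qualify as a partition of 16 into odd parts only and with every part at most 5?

Yes

The parts sum to 16, and the condition 'every summand is odd' holds; the condition 'no summand exceeds 5' holds.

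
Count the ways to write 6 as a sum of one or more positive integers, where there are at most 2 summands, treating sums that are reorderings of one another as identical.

4

They are:
6
1, 5
2, 4
3, 3
That's 4 in total.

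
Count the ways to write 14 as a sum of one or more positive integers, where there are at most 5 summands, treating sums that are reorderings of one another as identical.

70

There are too many to list fully; the first 12 (by largest part) are:
14
13,1
12,2
12,1,1
11,3
11,2,1
11,1,1,1
10,4
10,3,1
10,2,2
10,2,1,1
10,1,1,1,1
…and 58 more, for 70 total.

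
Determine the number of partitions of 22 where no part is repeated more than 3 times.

Enumerating by decreasing first part gives 484 partitions in all.

484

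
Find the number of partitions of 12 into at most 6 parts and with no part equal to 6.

48

A partial list (first 12 by largest part):
12
11,1
10,2
10,1,1
9,3
9,2,1
9,1,1,1
8,4
8,3,1
8,2,2
8,2,1,1
8,1,1,1,1
…and 36 more, for 48 total.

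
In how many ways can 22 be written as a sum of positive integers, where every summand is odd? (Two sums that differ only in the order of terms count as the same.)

There are 89 such partitions.

89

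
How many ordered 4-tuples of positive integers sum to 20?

Place 3 bars in the 19 internal gaps of a row of 20 dots: C(19,3) = 969.

969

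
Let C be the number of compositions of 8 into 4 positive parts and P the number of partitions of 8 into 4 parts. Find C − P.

30

Compositions: C(7,3) = 35.
Partitions of 8 into exactly 4 parts: 5.
Difference: 35 − 5 = 30.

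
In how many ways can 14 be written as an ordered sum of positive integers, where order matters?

8192

There are 13 gaps and each independently is a cut or not, giving 2^13 = 8192.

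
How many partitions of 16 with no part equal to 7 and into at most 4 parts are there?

52

A partial list (first 12 by largest part):
16
15,1
14,2
14,1,1
13,3
13,2,1
13,1,1,1
12,4
12,3,1
12,2,2
12,2,1,1
11,5
…and 40 more, for 52 total.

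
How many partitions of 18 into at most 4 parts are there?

84

Enumerating by decreasing first part gives 84 partitions in all.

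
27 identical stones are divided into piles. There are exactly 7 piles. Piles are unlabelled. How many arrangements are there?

364

Counting exhaustively, 364 partitions satisfy the conditions.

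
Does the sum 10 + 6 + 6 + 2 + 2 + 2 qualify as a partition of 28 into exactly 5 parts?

No

The parts sum to 28, and the condition 'there are exactly 5 summands' is violated.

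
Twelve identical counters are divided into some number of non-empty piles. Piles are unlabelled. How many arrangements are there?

77

Counting exhaustively, 77 partitions satisfy the conditions.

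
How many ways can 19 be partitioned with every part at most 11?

445

Systematic enumeration (by largest part, then next-largest, …) yields 445.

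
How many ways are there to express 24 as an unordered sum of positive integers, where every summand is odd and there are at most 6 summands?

There are too many to list fully; the first 12 (by largest part) are:
23, 1
21, 3
21, 1, 1, 1
19, 5
19, 3, 1, 1
19, 1, 1, 1, 1, 1
17, 7
17, 5, 1, 1
17, 3, 3, 1
17, 3, 1, 1, 1, 1
15, 9
15, 7, 1, 1
…and 43 more, for 55 total.

55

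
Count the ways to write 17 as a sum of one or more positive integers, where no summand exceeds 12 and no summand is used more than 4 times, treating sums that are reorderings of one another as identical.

Counting exhaustively, 193 partitions satisfy the conditions.

193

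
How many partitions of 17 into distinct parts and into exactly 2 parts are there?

8

The partitions of 17 that satisfy the conditions:
16+1
15+2
14+3
13+4
12+5
11+6
10+7
9+8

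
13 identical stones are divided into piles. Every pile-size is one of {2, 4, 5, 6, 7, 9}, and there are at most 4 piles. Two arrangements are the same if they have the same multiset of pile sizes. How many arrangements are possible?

8

Listing the qualifying partitions of 13:
4 + 9
2 + 2 + 9
6 + 7
2 + 4 + 7
2 + 2 + 2 + 7
2 + 5 + 6
4 + 4 + 5
2 + 2 + 4 + 5
That's 8 in total.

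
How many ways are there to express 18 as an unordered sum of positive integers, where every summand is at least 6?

6

They are:
18
12, 6
11, 7
10, 8
9, 9
6, 6, 6
That's 6 in total.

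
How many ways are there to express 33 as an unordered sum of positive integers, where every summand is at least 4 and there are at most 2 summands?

The partitions of 33 that satisfy the conditions:
33
29, 4
28, 5
27, 6
26, 7
25, 8
24, 9
23, 10
22, 11
21, 12
20, 13
19, 14
18, 15
17, 16

14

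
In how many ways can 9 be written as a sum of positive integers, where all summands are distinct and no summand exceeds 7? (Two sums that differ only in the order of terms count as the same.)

They are:
7, 2
6, 3
6, 2, 1
5, 4
5, 3, 1
4, 3, 2
Counting gives 6.

6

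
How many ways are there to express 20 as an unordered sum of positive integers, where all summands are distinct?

There are too many to list fully; the first 12 (by largest part) are:
20
19+1
18+2
17+3
17+2+1
16+4
16+3+1
15+5
15+4+1
15+3+2
14+6
14+5+1
…and 52 more, for 64 total.

64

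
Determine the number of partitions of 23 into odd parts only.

104

A full systematic count gives 104.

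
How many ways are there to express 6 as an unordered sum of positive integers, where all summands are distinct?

They are:
6
5 + 1
4 + 2
3 + 2 + 1
That's 4 in total.

4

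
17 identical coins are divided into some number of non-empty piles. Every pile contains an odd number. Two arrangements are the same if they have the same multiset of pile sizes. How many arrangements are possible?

A partial list (first 12 by largest part):
17
15 + 1 + 1
13 + 3 + 1
13 + 1 + 1 + 1 + 1
11 + 5 + 1
11 + 3 + 3
11 + 3 + 1 + 1 + 1
11 + 1 + 1 + 1 + 1 + 1 + 1
9 + 7 + 1
9 + 5 + 3
9 + 5 + 1 + 1 + 1
9 + 3 + 3 + 1 + 1
…and 26 more, for 38 total.

38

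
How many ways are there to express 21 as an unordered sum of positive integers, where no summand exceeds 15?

773

Direct enumeration gives 773 partitions.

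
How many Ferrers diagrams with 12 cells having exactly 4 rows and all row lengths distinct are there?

2

Listing the qualifying partitions of 12:
6+3+2+1
5+4+2+1
Counting gives 2.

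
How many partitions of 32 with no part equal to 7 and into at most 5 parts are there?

Counting exhaustively, 646 partitions satisfy the conditions.

646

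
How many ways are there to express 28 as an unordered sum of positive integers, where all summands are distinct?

222

A full systematic count gives 222.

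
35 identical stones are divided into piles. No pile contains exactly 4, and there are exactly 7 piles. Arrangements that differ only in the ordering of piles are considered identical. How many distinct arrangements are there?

755

Systematic enumeration (by largest part, then next-largest, …) yields 755.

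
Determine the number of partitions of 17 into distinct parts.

A partial list (first 12 by largest part):
17
16, 1
15, 2
14, 3
14, 2, 1
13, 4
13, 3, 1
12, 5
12, 4, 1
12, 3, 2
11, 6
11, 5, 1
…and 26 more, for 38 total.

38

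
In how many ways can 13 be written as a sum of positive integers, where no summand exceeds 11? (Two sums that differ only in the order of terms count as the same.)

A full systematic count gives 99.

99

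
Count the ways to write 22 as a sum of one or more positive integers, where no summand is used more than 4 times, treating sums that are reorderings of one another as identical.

628

Direct enumeration gives 628 partitions.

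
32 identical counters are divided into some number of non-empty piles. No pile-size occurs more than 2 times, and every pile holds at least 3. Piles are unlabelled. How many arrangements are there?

294

Counting exhaustively, 294 partitions satisfy the conditions.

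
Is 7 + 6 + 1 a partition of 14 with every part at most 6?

The parts sum to 14, and the condition 'no summand exceeds 6' is violated.

No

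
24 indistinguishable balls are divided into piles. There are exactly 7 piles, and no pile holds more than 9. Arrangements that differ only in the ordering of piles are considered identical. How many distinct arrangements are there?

Counting exhaustively, 137 partitions satisfy the conditions.

137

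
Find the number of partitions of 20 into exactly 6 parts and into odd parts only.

14

Enumerating:
15,1,1,1,1,1
13,3,1,1,1,1
11,5,1,1,1,1
11,3,3,1,1,1
9,7,1,1,1,1
9,5,3,1,1,1
9,3,3,3,1,1
7,7,3,1,1,1
7,5,5,1,1,1
7,5,3,3,1,1
7,3,3,3,3,1
5,5,5,3,1,1
5,5,3,3,3,1
5,3,3,3,3,3
That's 14 in total.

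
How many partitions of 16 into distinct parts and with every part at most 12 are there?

27

There are too many to list fully; the first 12 (by largest part) are:
4, 12
1, 3, 12
5, 11
1, 4, 11
2, 3, 11
6, 10
1, 5, 10
2, 4, 10
1, 2, 3, 10
7, 9
1, 6, 9
2, 5, 9
…and 15 more, for 27 total.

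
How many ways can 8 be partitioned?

22

The partitions of 8 that satisfy the conditions:
8
7,1
6,2
6,1,1
5,3
5,2,1
5,1,1,1
4,4
4,3,1
4,2,2
4,2,1,1
4,1,1,1,1
3,3,2
3,3,1,1
3,2,2,1
3,2,1,1,1
3,1,1,1,1,1
2,2,2,2
2,2,2,1,1
2,2,1,1,1,1
2,1,1,1,1,1,1
1,1,1,1,1,1,1,1
That's 22 in total.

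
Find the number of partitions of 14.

There are 135 such partitions.

135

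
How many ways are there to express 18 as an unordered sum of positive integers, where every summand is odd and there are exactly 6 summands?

Enumerating:
1 + 1 + 1 + 1 + 1 + 13
1 + 1 + 1 + 1 + 3 + 11
1 + 1 + 1 + 1 + 5 + 9
1 + 1 + 1 + 3 + 3 + 9
1 + 1 + 1 + 1 + 7 + 7
1 + 1 + 1 + 3 + 5 + 7
1 + 1 + 3 + 3 + 3 + 7
1 + 1 + 1 + 5 + 5 + 5
1 + 1 + 3 + 3 + 5 + 5
1 + 3 + 3 + 3 + 3 + 5
3 + 3 + 3 + 3 + 3 + 3
That's 11 in total.

11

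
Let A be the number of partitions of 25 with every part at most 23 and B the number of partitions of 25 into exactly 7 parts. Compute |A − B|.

Partitions of 25 with every part at most 23: 1956.
Partitions of 25 into exactly 7 parts: 248.
|1956 − 248| = 1708.

1708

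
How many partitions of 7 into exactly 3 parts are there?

Enumerating:
5 + 1 + 1
4 + 2 + 1
3 + 3 + 1
3 + 2 + 2
Counting gives 4.

4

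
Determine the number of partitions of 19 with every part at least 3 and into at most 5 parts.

38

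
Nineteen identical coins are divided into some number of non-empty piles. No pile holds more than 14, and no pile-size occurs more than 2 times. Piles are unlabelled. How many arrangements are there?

153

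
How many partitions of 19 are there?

There are 490 such partitions.

490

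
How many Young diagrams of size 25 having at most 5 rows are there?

Enumerating by decreasing first part gives 377 partitions in all.

377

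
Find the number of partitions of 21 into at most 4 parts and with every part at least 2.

76

Direct enumeration gives 76 partitions.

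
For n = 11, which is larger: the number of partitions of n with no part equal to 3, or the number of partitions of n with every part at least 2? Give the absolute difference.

20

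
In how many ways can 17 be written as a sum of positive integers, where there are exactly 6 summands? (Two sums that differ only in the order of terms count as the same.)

A partial list (first 12 by largest part):
12+1+1+1+1+1
11+2+1+1+1+1
10+3+1+1+1+1
10+2+2+1+1+1
9+4+1+1+1+1
9+3+2+1+1+1
9+2+2+2+1+1
8+5+1+1+1+1
8+4+2+1+1+1
8+3+3+1+1+1
8+3+2+2+1+1
8+2+2+2+2+1
…and 32 more, for 44 total.

44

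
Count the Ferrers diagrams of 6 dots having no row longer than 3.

7

The partitions of 6 that satisfy the conditions:
3, 3
3, 2, 1
3, 1, 1, 1
2, 2, 2
2, 2, 1, 1
2, 1, 1, 1, 1
1, 1, 1, 1, 1, 1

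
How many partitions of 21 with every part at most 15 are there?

Counting exhaustively, 773 partitions satisfy the conditions.

773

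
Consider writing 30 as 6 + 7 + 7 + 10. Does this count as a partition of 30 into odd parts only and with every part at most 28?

No

The parts sum to 30, and the condition 'every summand is odd' is violated.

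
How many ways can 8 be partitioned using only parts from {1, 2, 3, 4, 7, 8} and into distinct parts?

3

They are:
8
7+1
4+3+1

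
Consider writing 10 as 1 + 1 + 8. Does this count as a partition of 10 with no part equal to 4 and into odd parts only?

No

The parts sum to 10, and the condition 'every summand is odd' is violated.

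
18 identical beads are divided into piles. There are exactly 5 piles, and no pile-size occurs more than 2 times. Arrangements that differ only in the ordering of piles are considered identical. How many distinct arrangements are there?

A partial list (first 12 by largest part):
12+2+2+1+1
11+3+2+1+1
10+4+2+1+1
10+3+3+1+1
10+3+2+2+1
9+5+2+1+1
9+4+3+1+1
9+4+2+2+1
9+3+3+2+1
8+6+2+1+1
8+5+3+1+1
8+5+2+2+1
…and 24 more, for 36 total.

36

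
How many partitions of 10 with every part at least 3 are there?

5

The partitions of 10 that satisfy the conditions:
10
3,7
4,6
5,5
3,3,4
Counting gives 5.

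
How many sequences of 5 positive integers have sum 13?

Equivalently, choose which 4 of the 12 gaps become plus signs: C(12,4) = 495.

495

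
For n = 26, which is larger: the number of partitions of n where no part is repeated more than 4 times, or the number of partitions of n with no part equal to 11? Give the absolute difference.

846

Partitions of 26 where no part is repeated more than 4 times: 1414.
Partitions of 26 with no part equal to 11: 2260.
|1414 − 2260| = 846.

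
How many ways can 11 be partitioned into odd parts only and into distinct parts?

Enumerating:
11
7, 3, 1

2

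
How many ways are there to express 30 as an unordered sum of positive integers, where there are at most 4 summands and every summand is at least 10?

8

The partitions of 30 that satisfy the conditions:
30
20 + 10
19 + 11
18 + 12
17 + 13
16 + 14
15 + 15
10 + 10 + 10
Counting gives 8.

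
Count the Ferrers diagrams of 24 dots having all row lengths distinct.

There are 122 such partitions.

122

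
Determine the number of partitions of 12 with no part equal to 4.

A partial list (first 12 by largest part):
12
1+11
2+10
1+1+10
3+9
1+2+9
1+1+1+9
1+3+8
2+2+8
1+1+2+8
1+1+1+1+8
5+7
…and 43 more, for 55 total.

55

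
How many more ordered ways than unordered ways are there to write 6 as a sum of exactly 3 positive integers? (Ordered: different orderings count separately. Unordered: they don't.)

Compositions: C(5,2) = 10.
Unordered (partitions into 3 parts): 3.
Difference: 10 − 3 = 7.

7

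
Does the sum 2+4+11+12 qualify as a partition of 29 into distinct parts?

Yes

The parts sum to 29, and the condition 'all summands are distinct' holds.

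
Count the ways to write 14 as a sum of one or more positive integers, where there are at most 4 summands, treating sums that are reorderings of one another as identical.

A partial list (first 12 by largest part):
14
13, 1
12, 2
12, 1, 1
11, 3
11, 2, 1
11, 1, 1, 1
10, 4
10, 3, 1
10, 2, 2
10, 2, 1, 1
9, 5
…and 35 more, for 47 total.

47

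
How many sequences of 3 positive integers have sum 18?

By stars and bars with positive parts, the count is C(17,2) = 136.

136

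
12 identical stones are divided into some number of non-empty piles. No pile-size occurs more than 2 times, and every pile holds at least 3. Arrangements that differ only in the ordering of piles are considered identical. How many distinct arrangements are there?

The partitions of 12 that satisfy the conditions:
12
9 + 3
8 + 4
7 + 5
6 + 6
6 + 3 + 3
5 + 4 + 3
That's 7 in total.

7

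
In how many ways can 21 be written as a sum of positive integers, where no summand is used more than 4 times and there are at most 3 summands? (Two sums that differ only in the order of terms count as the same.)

48

There are too many to list fully; the first 12 (by largest part) are:
21
20 + 1
19 + 2
19 + 1 + 1
18 + 3
18 + 2 + 1
17 + 4
17 + 3 + 1
17 + 2 + 2
16 + 5
16 + 4 + 1
16 + 3 + 2
…and 36 more, for 48 total.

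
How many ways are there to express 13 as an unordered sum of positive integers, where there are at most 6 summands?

71

There are 71 such partitions.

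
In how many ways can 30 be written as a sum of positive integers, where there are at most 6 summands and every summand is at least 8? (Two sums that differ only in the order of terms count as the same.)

Listing the qualifying partitions of 30:
30
8+22
9+21
10+20
11+19
12+18
13+17
14+16
15+15
8+8+14
8+9+13
8+10+12
9+9+12
8+11+11
9+10+11
10+10+10
Counting gives 16.

16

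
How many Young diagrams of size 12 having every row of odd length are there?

15

Listing the qualifying partitions of 12:
11, 1
9, 3
9, 1, 1, 1
7, 5
7, 3, 1, 1
7, 1, 1, 1, 1, 1
5, 5, 1, 1
5, 3, 3, 1
5, 3, 1, 1, 1, 1
5, 1, 1, 1, 1, 1, 1, 1
3, 3, 3, 3
3, 3, 3, 1, 1, 1
3, 3, 1, 1, 1, 1, 1, 1
3, 1, 1, 1, 1, 1, 1, 1, 1, 1
1, 1, 1, 1, 1, 1, 1, 1, 1, 1, 1, 1
That's 15 in total.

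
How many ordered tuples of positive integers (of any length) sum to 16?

32768

Each of the 15 gaps between 16 units is either a break or not: 2^15 = 32768.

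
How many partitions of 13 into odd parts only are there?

The partitions of 13 that satisfy the conditions:
13
11+1+1
9+3+1
9+1+1+1+1
7+5+1
7+3+3
7+3+1+1+1
7+1+1+1+1+1+1
5+5+3
5+5+1+1+1
5+3+3+1+1
5+3+1+1+1+1+1
5+1+1+1+1+1+1+1+1
3+3+3+3+1
3+3+3+1+1+1+1
3+3+1+1+1+1+1+1+1
3+1+1+1+1+1+1+1+1+1+1
1+1+1+1+1+1+1+1+1+1+1+1+1

18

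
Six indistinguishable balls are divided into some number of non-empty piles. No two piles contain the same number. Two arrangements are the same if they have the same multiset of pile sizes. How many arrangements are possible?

4

The partitions of 6 that satisfy the conditions:
6
1+5
2+4
1+2+3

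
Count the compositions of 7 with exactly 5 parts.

By stars and bars with positive parts, the count is C(6,4) = 15.

15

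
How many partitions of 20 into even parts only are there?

42

There are too many to list fully; the first 12 (by largest part) are:
20
18+2
16+4
16+2+2
14+6
14+4+2
14+2+2+2
12+8
12+6+2
12+4+4
12+4+2+2
12+2+2+2+2
…and 30 more, for 42 total.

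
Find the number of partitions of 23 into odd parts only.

104

Counting exhaustively, 104 partitions satisfy the conditions.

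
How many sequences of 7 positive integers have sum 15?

By stars and bars with positive parts, the count is C(14,6) = 3003.

3003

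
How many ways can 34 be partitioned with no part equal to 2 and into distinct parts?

291

Counting exhaustively, 291 partitions satisfy the conditions.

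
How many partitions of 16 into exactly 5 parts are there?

37

There are too many to list fully; the first 12 (by largest part) are:
1 + 1 + 1 + 1 + 12
1 + 1 + 1 + 2 + 11
1 + 1 + 1 + 3 + 10
1 + 1 + 2 + 2 + 10
1 + 1 + 1 + 4 + 9
1 + 1 + 2 + 3 + 9
1 + 2 + 2 + 2 + 9
1 + 1 + 1 + 5 + 8
1 + 1 + 2 + 4 + 8
1 + 1 + 3 + 3 + 8
1 + 2 + 2 + 3 + 8
2 + 2 + 2 + 2 + 8
…and 25 more, for 37 total.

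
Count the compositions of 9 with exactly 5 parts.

A composition of 9 into 5 positive parts is chosen by placing 4 dividers among the 8 gaps between 9 units: C(8,4) = 70.

70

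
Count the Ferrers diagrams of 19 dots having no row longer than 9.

Enumerating by decreasing first part gives 393 partitions in all.

393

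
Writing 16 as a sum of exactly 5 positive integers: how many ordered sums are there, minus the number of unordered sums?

1328

Ordered (compositions into 5 parts): C(15,4) = 1365.
Unordered (partitions into 5 parts): 37.
Difference: 1365 − 37 = 1328.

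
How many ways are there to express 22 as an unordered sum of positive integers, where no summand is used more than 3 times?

484

There are 484 such partitions.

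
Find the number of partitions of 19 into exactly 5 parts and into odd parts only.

13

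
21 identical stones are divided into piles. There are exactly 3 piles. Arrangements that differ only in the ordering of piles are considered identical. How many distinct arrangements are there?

There are too many to list fully; the first 12 (by largest part) are:
19, 1, 1
18, 2, 1
17, 3, 1
17, 2, 2
16, 4, 1
16, 3, 2
15, 5, 1
15, 4, 2
15, 3, 3
14, 6, 1
14, 5, 2
14, 4, 3
…and 25 more, for 37 total.

37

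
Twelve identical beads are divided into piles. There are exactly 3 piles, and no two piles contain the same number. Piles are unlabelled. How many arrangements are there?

The partitions of 12 that satisfy the conditions:
9+2+1
8+3+1
7+4+1
7+3+2
6+5+1
6+4+2
5+4+3
That's 7 in total.

7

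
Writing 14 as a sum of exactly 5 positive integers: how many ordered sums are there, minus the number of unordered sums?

Ordered (compositions into 5 parts): C(13,4) = 715.
Unordered (partitions into 5 parts): 23.
Difference: 715 − 23 = 692.

692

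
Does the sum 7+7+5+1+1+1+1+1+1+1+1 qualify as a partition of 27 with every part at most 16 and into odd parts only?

Yes

The parts sum to 27, and the condition 'no summand exceeds 16' holds; the condition 'every summand is odd' holds.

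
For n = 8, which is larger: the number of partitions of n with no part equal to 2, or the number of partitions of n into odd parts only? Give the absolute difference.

5

Partitions of 8 with no part equal to 2: 11.
Partitions of 8 into odd parts only: 6.
|11 − 6| = 5.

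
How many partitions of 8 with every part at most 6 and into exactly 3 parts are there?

Enumerating:
6,1,1
5,2,1
4,3,1
4,2,2
3,3,2
That's 5 in total.

5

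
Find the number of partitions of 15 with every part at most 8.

A full systematic count gives 146.

146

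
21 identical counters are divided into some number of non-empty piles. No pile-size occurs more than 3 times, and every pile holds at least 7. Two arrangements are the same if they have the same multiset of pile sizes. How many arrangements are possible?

6

Listing the qualifying partitions of 21:
21
14 + 7
13 + 8
12 + 9
11 + 10
7 + 7 + 7
That's 6 in total.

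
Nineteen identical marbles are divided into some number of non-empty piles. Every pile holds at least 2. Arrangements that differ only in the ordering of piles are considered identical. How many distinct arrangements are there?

Enumerating by decreasing first part gives 105 partitions in all.

105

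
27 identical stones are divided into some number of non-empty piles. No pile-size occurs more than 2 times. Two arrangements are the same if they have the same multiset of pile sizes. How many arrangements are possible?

Enumerating by decreasing first part gives 731 partitions in all.

731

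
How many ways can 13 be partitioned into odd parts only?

The partitions of 13 that satisfy the conditions:
13
11,1,1
9,3,1
9,1,1,1,1
7,5,1
7,3,3
7,3,1,1,1
7,1,1,1,1,1,1
5,5,3
5,5,1,1,1
5,3,3,1,1
5,3,1,1,1,1,1
5,1,1,1,1,1,1,1,1
3,3,3,3,1
3,3,3,1,1,1,1
3,3,1,1,1,1,1,1,1
3,1,1,1,1,1,1,1,1,1,1
1,1,1,1,1,1,1,1,1,1,1,1,1
Counting gives 18.

18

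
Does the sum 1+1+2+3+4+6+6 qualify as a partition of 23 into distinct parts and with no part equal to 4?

The parts sum to 23, and the condition 'all summands are distinct' is violated.

No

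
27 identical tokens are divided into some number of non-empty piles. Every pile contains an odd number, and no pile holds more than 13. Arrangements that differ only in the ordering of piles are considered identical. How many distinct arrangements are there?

153

Enumerating by decreasing first part gives 153 partitions in all.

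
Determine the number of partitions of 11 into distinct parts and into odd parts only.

The partitions of 11 that satisfy the conditions:
11
1,3,7
That's 2 in total.

2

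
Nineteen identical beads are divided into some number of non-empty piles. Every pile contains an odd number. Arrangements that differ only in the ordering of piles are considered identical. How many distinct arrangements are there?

54

A partial list (first 12 by largest part):
19
17 + 1 + 1
15 + 3 + 1
15 + 1 + 1 + 1 + 1
13 + 5 + 1
13 + 3 + 3
13 + 3 + 1 + 1 + 1
13 + 1 + 1 + 1 + 1 + 1 + 1
11 + 7 + 1
11 + 5 + 3
11 + 5 + 1 + 1 + 1
11 + 3 + 3 + 1 + 1
…and 42 more, for 54 total.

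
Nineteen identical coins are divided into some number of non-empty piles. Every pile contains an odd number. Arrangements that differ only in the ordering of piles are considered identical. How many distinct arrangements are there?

There are too many to list fully; the first 12 (by largest part) are:
19
17+1+1
15+3+1
15+1+1+1+1
13+5+1
13+3+3
13+3+1+1+1
13+1+1+1+1+1+1
11+7+1
11+5+3
11+5+1+1+1
11+3+3+1+1
…and 42 more, for 54 total.

54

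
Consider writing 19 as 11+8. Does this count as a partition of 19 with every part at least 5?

The parts sum to 19, and the condition 'every summand is at least 5' holds.

Yes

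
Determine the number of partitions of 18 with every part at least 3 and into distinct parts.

The partitions of 18 that satisfy the conditions:
18
15+3
14+4
13+5
12+6
11+7
11+4+3
10+8
10+5+3
9+6+3
9+5+4
8+7+3
8+6+4
7+6+5
6+5+4+3
That's 15 in total.

15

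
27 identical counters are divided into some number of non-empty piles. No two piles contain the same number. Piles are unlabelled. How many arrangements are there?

192

Direct enumeration gives 192 partitions.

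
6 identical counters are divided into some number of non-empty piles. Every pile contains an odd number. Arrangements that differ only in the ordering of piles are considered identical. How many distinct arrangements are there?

The partitions of 6 that satisfy the conditions:
5, 1
3, 3
3, 1, 1, 1
1, 1, 1, 1, 1, 1
Counting gives 4.

4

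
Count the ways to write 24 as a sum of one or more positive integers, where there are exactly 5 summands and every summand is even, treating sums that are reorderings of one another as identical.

13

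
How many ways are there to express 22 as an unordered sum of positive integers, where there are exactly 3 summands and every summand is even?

10

The partitions of 22 that satisfy the conditions:
18, 2, 2
16, 4, 2
14, 6, 2
14, 4, 4
12, 8, 2
12, 6, 4
10, 10, 2
10, 8, 4
10, 6, 6
8, 8, 6
That's 10 in total.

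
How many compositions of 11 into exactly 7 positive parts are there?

A composition of 11 into 7 positive parts is chosen by placing 6 dividers among the 10 gaps between 11 units: C(10,6) = 210.

210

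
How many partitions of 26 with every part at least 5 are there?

A partial list (first 12 by largest part):
26
21 + 5
20 + 6
19 + 7
18 + 8
17 + 9
16 + 10
16 + 5 + 5
15 + 11
15 + 6 + 5
14 + 12
14 + 7 + 5
…and 24 more, for 36 total.

36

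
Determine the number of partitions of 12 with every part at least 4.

5

Enumerating:
12
8+4
7+5
6+6
4+4+4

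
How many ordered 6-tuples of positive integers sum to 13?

792

Place 5 bars in the 12 internal gaps of a row of 13 dots: C(12,5) = 792.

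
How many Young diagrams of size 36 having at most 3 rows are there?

127

There are 127 such partitions.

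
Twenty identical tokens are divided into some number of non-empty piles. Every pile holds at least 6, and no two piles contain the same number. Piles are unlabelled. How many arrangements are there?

5

Enumerating:
20
14, 6
13, 7
12, 8
11, 9
Counting gives 5.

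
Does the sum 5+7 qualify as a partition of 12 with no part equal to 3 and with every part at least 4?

Yes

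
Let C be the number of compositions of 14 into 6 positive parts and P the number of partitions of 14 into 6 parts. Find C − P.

Compositions: C(13,5) = 1287.
Unordered (partitions into 6 parts): 20.
Difference: 1287 − 20 = 1267.

1267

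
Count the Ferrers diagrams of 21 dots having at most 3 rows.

48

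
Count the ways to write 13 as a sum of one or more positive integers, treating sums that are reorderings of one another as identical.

There are 101 such partitions.

101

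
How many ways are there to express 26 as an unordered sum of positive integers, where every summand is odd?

Enumerating by decreasing first part gives 165 partitions in all.

165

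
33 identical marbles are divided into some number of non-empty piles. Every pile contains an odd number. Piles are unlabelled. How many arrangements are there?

448

Enumerating by decreasing first part gives 448 partitions in all.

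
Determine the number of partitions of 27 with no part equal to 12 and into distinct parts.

167

Systematic enumeration (by largest part, then next-largest, …) yields 167.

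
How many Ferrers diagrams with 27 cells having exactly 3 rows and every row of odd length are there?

19

Listing the qualifying partitions of 27:
25, 1, 1
23, 3, 1
21, 5, 1
21, 3, 3
19, 7, 1
19, 5, 3
17, 9, 1
17, 7, 3
17, 5, 5
15, 11, 1
15, 9, 3
15, 7, 5
13, 13, 1
13, 11, 3
13, 9, 5
13, 7, 7
11, 11, 5
11, 9, 7
9, 9, 9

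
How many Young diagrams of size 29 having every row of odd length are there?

256

Enumerating by decreasing first part gives 256 partitions in all.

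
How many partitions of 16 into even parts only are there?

The partitions of 16 that satisfy the conditions:
16
14 + 2
12 + 4
12 + 2 + 2
10 + 6
10 + 4 + 2
10 + 2 + 2 + 2
8 + 8
8 + 6 + 2
8 + 4 + 4
8 + 4 + 2 + 2
8 + 2 + 2 + 2 + 2
6 + 6 + 4
6 + 6 + 2 + 2
6 + 4 + 4 + 2
6 + 4 + 2 + 2 + 2
6 + 2 + 2 + 2 + 2 + 2
4 + 4 + 4 + 4
4 + 4 + 4 + 2 + 2
4 + 4 + 2 + 2 + 2 + 2
4 + 2 + 2 + 2 + 2 + 2 + 2
2 + 2 + 2 + 2 + 2 + 2 + 2 + 2
That's 22 in total.

22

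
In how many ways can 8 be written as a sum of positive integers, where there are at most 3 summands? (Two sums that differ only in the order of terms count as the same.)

The partitions of 8 that satisfy the conditions:
8
7 + 1
6 + 2
6 + 1 + 1
5 + 3
5 + 2 + 1
4 + 4
4 + 3 + 1
4 + 2 + 2
3 + 3 + 2
Counting gives 10.

10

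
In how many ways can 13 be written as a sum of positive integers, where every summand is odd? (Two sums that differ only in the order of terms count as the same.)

18

Listing the qualifying partitions of 13:
13
11,1,1
9,3,1
9,1,1,1,1
7,5,1
7,3,3
7,3,1,1,1
7,1,1,1,1,1,1
5,5,3
5,5,1,1,1
5,3,3,1,1
5,3,1,1,1,1,1
5,1,1,1,1,1,1,1,1
3,3,3,3,1
3,3,3,1,1,1,1
3,3,1,1,1,1,1,1,1
3,1,1,1,1,1,1,1,1,1,1
1,1,1,1,1,1,1,1,1,1,1,1,1
Counting gives 18.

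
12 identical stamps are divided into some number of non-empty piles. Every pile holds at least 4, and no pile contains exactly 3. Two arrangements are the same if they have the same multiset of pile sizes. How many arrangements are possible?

Listing the qualifying partitions of 12:
12
8,4
7,5
6,6
4,4,4

5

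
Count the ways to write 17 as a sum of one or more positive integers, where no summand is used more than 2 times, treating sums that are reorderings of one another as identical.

A full systematic count gives 108.

108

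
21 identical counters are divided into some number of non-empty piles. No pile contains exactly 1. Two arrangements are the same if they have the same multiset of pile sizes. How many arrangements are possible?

165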